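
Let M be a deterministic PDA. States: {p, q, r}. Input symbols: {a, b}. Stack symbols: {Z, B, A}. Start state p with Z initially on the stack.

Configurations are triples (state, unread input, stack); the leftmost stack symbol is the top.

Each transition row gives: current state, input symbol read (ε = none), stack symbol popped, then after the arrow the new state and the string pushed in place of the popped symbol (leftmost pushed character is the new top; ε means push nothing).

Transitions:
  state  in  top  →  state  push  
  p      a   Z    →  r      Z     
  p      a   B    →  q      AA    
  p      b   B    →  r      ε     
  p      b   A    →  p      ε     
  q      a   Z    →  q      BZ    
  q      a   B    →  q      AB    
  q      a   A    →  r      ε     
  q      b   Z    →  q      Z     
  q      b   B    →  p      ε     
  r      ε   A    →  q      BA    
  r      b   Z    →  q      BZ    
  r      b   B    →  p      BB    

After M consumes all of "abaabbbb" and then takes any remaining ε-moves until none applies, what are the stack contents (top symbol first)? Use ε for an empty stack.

BZ

(p, abaabbbb, Z) ⊢ (r, baabbbb, Z) ⊢ (q, aabbbb, BZ) ⊢ (q, abbbb, ABZ) ⊢ (r, bbbb, BZ) ⊢ (p, bbb, BBZ) ⊢ (r, bb, BZ) ⊢ (p, b, BBZ) ⊢ (r, ε, BZ)
All input consumed in state r with stack BZ.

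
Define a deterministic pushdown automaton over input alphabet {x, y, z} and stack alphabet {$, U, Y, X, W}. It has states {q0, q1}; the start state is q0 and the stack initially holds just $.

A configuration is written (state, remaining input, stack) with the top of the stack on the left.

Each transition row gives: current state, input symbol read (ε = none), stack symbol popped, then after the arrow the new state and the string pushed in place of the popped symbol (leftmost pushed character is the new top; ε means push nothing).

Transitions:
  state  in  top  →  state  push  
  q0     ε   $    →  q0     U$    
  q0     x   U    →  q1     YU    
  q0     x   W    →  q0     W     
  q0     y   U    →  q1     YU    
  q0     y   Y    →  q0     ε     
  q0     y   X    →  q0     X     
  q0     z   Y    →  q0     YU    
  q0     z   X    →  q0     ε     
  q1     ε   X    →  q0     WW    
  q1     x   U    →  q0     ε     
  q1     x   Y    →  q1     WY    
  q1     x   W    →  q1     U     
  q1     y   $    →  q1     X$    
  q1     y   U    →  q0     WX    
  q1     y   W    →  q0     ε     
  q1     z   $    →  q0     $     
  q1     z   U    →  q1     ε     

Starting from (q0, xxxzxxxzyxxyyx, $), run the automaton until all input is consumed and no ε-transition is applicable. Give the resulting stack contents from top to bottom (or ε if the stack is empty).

(q0, xxxzxxxzyxxyyx, $)
  ε-move, top $: go to q0, push U$ → (q0, xxxzxxxzyxxyyx, U$)
  read x, top U: go to q1, push YU → (q1, xxzxxxzyxxyyx, YU$)
  read x, top Y: go to q1, push WY → (q1, xzxxxzyxxyyx, WYU$)
  read x, top W: go to q1, push U → (q1, zxxxzyxxyyx, UYU$)
  read z, top U: go to q1, push ε → (q1, xxxzyxxyyx, YU$)
  read x, top Y: go to q1, push WY → (q1, xxzyxxyyx, WYU$)
  read x, top W: go to q1, push U → (q1, xzyxxyyx, UYU$)
  read x, top U: go to q0, push ε → (q0, zyxxyyx, YU$)
  read z, top Y: go to q0, push YU → (q0, yxxyyx, YUU$)
  read y, top Y: go to q0, push ε → (q0, xxyyx, UU$)
  read x, top U: go to q1, push YU → (q1, xyyx, YUU$)
  read x, top Y: go to q1, push WY → (q1, yyx, WYUU$)
  read y, top W: go to q0, push ε → (q0, yx, YUU$)
  read y, top Y: go to q0, push ε → (q0, x, UU$)
  read x, top U: go to q1, push YU → (q1, ε, YUU$)
All input consumed in state q1 with stack YUU$.

YUU$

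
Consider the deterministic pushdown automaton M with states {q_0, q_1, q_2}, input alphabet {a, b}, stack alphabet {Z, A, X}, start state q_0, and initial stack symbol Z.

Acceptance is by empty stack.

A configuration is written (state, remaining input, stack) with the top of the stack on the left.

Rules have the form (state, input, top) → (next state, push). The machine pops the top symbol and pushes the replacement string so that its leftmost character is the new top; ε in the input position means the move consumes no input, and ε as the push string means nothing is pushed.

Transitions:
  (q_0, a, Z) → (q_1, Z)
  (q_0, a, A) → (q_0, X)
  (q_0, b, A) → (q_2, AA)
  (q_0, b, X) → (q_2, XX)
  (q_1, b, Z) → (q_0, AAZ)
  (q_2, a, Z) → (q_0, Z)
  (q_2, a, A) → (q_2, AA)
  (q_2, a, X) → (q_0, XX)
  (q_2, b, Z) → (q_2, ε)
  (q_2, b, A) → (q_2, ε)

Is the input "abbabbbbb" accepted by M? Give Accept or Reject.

(q_0, abbabbbbb, Z) ⊢ (q_1, bbabbbbb, Z) ⊢ (q_0, babbbbb, AAZ) ⊢ (q_2, abbbbb, AAAZ) ⊢ (q_2, bbbbb, AAAAZ) ⊢ (q_2, bbbb, AAAZ) ⊢ (q_2, bbb, AAZ) ⊢ (q_2, bb, AZ) ⊢ (q_2, b, Z) ⊢ (q_2, ε, ε)
All input consumed and the stack is empty.

Accept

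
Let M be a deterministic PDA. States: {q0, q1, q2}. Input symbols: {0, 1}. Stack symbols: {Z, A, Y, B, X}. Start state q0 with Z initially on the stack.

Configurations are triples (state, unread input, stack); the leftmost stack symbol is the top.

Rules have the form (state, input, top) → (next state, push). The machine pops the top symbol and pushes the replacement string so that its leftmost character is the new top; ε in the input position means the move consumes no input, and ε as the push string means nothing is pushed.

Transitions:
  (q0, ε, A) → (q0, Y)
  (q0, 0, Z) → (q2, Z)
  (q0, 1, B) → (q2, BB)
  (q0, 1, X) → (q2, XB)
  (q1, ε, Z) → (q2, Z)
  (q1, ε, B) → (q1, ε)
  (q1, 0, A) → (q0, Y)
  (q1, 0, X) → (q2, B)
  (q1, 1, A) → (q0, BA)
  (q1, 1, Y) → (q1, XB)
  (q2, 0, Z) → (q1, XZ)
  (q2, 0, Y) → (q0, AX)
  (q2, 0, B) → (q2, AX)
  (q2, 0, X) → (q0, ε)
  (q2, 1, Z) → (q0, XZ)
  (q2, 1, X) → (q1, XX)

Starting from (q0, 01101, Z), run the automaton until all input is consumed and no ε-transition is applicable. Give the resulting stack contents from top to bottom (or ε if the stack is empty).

BBZ

(q0, 01101, Z)
  read 0, top Z: go to q2, push Z → (q2, 1101, Z)
  read 1, top Z: go to q0, push XZ → (q0, 101, XZ)
  read 1, top X: go to q2, push XB → (q2, 01, XBZ)
  read 0, top X: go to q0, push ε → (q0, 1, BZ)
  read 1, top B: go to q2, push BB → (q2, ε, BBZ)
All input consumed in state q2 with stack BBZ.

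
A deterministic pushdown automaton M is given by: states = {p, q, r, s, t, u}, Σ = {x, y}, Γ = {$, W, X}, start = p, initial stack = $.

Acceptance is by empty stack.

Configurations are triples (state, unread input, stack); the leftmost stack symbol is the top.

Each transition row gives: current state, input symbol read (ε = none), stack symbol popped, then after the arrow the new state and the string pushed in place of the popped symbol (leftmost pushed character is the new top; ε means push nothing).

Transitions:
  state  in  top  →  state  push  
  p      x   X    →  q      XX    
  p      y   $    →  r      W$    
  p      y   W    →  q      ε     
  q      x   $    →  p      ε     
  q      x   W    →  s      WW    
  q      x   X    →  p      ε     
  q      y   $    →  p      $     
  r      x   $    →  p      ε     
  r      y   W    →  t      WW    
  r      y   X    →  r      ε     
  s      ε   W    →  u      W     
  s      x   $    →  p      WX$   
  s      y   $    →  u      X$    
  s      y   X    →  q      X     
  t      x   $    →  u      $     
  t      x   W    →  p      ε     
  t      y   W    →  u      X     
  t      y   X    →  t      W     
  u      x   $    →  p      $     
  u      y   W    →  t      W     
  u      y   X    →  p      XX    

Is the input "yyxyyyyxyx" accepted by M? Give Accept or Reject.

(p, yyxyyyyxyx, $)
  read y, top $: go to r, push W$ → (r, yxyyyyxyx, W$)
  read y, top W: go to t, push WW → (t, xyyyyxyx, WW$)
  read x, top W: go to p, push ε → (p, yyyyxyx, W$)
  read y, top W: go to q, push ε → (q, yyyxyx, $)
  read y, top $: go to p, push $ → (p, yyxyx, $)
  read y, top $: go to r, push W$ → (r, yxyx, W$)
  read y, top W: go to t, push WW → (t, xyx, WW$)
  read x, top W: go to p, push ε → (p, yx, W$)
  read y, top W: go to q, push ε → (q, x, $)
  read x, top $: go to p, push ε → (p, ε, ε)
All input consumed and the stack is empty.

Accept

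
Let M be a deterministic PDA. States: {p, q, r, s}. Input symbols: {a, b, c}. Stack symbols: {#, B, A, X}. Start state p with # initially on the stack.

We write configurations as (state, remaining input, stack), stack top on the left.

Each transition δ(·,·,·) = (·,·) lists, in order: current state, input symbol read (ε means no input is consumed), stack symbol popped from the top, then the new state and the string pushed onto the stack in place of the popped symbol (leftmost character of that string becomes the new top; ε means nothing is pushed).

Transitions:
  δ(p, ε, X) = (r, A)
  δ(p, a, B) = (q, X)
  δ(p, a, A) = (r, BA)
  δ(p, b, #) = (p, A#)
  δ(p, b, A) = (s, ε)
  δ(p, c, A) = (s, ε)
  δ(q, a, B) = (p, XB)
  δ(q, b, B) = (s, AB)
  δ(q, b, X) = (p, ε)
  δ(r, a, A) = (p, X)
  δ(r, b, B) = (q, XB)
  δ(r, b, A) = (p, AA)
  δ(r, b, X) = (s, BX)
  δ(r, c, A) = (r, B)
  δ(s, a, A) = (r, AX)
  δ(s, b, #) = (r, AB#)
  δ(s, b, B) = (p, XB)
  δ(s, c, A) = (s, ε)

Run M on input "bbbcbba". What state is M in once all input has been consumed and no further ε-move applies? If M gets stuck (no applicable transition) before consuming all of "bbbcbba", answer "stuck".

q

(p, bbbcbba, #) ⊢ (p, bbcbba, A#) ⊢ (s, bcbba, #) ⊢ (r, cbba, AB#) ⊢ (r, bba, BB#) ⊢ (q, ba, XBB#) ⊢ (p, a, BB#) ⊢ (q, ε, XB#)
All input consumed; M is in state q.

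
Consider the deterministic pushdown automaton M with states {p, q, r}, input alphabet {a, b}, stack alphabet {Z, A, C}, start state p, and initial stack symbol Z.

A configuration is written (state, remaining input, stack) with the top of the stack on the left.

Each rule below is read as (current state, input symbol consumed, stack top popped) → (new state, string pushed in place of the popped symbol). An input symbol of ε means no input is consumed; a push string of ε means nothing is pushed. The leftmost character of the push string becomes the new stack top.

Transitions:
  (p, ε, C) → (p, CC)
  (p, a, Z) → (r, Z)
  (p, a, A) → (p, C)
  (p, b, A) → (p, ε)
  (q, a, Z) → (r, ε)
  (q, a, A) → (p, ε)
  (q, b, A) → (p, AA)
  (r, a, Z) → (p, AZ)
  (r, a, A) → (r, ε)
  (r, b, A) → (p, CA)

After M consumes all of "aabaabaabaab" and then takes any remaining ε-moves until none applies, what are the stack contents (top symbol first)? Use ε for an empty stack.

(p, aabaabaabaab, Z)
  read a, top Z: go to r, push Z → (r, abaabaabaab, Z)
  read a, top Z: go to p, push AZ → (p, baabaabaab, AZ)
  read b, top A: go to p, push ε → (p, aabaabaab, Z)
  read a, top Z: go to r, push Z → (r, abaabaab, Z)
  read a, top Z: go to p, push AZ → (p, baabaab, AZ)
  read b, top A: go to p, push ε → (p, aabaab, Z)
  read a, top Z: go to r, push Z → (r, abaab, Z)
  read a, top Z: go to p, push AZ → (p, baab, AZ)
  read b, top A: go to p, push ε → (p, aab, Z)
  read a, top Z: go to r, push Z → (r, ab, Z)
  read a, top Z: go to p, push AZ → (p, b, AZ)
  read b, top A: go to p, push ε → (p, ε, Z)
All input consumed in state p with stack Z.

Z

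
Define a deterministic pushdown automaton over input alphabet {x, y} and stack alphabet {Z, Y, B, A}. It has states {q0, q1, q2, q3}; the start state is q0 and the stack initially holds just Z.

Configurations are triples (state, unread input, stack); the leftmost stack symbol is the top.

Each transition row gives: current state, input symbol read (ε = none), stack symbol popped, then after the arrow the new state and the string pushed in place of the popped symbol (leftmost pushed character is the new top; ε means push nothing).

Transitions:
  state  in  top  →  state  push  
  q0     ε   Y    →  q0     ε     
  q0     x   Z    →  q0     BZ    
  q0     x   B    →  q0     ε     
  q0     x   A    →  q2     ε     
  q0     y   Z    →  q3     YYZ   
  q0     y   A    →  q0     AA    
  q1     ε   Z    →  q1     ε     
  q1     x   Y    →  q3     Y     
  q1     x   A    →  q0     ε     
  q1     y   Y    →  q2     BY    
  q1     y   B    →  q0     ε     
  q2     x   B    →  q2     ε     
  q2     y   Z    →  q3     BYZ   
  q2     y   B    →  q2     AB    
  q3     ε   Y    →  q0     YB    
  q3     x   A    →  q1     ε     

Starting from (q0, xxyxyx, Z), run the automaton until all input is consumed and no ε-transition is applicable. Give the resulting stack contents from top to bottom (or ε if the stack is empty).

(q0, xxyxyx, Z)
  read x, top Z: go to q0, push BZ → (q0, xyxyx, BZ)
  read x, top B: go to q0, push ε → (q0, yxyx, Z)
  read y, top Z: go to q3, push YYZ → (q3, xyx, YYZ)
  ε-move, top Y: go to q0, push YB → (q0, xyx, YBYZ)
  ε-move, top Y: go to q0, push ε → (q0, xyx, BYZ)
  read x, top B: go to q0, push ε → (q0, yx, YZ)
  ε-move, top Y: go to q0, push ε → (q0, yx, Z)
  read y, top Z: go to q3, push YYZ → (q3, x, YYZ)
  ε-move, top Y: go to q0, push YB → (q0, x, YBYZ)
  ε-move, top Y: go to q0, push ε → (q0, x, BYZ)
  read x, top B: go to q0, push ε → (q0, ε, YZ)
  ε-move, top Y: go to q0, push ε → (q0, ε, Z)
All input consumed in state q0 with stack Z.

Z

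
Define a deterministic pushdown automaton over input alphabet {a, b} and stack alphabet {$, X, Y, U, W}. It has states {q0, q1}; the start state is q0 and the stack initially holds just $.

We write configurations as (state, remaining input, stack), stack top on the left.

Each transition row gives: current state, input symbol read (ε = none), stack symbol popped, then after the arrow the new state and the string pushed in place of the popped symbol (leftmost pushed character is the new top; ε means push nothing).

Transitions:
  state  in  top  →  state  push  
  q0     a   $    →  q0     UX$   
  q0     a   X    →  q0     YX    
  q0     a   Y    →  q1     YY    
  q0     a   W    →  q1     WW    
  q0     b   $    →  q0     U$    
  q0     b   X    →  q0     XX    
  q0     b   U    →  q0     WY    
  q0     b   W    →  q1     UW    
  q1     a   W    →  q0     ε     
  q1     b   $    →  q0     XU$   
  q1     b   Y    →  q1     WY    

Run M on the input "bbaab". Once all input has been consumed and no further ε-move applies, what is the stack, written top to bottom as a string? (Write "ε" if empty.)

UWY$

(q0, bbaab, $) ⊢ (q0, baab, U$) ⊢ (q0, aab, WY$) ⊢ (q1, ab, WWY$) ⊢ (q0, b, WY$) ⊢ (q1, ε, UWY$)
All input consumed in state q1 with stack UWY$.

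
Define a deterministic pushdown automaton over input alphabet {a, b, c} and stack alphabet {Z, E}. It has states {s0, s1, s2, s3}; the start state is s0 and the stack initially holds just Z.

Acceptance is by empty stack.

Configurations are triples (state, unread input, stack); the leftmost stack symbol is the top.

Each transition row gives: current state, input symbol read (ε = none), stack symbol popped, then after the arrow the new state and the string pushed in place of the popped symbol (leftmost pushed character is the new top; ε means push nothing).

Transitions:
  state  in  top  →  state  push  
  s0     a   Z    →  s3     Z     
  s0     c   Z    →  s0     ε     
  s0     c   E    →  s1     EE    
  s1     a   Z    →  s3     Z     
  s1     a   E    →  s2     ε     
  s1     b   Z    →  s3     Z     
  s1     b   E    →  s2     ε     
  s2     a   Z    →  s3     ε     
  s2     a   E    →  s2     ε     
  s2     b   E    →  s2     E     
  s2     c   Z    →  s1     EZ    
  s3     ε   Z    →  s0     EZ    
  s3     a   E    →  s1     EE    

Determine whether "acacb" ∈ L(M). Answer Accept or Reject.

Reject

(s0, acacb, Z)
  read a, top Z: go to s3, push Z → (s3, cacb, Z)
  ε-move, top Z: go to s0, push EZ → (s0, cacb, EZ)
  read c, top E: go to s1, push EE → (s1, acb, EEZ)
  read a, top E: go to s2, push ε → (s2, cb, EZ)
No transition applies at (s2, cb, EZ); input not fully consumed.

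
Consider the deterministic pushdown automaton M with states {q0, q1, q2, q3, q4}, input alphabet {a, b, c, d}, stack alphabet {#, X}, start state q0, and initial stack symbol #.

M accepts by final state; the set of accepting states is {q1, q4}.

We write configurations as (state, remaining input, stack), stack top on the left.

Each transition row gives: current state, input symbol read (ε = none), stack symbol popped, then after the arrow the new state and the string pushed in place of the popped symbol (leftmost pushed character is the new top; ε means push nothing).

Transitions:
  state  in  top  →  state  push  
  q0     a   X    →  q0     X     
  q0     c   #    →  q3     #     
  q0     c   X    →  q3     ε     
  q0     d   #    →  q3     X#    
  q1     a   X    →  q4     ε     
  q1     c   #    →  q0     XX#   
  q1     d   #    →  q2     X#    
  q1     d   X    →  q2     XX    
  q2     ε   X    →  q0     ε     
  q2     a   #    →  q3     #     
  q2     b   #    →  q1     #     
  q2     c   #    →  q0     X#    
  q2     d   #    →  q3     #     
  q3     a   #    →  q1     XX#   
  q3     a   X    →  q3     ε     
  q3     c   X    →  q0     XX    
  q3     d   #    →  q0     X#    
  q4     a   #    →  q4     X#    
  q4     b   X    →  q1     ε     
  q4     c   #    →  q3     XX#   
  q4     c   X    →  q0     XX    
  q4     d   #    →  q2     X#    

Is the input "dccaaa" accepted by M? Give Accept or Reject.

Accept

(q0, dccaaa, #) ⊢ (q3, ccaaa, X#) ⊢ (q0, caaa, XX#) ⊢ (q3, aaa, X#) ⊢ (q3, aa, #) ⊢ (q1, a, XX#) ⊢ (q4, ε, X#)
All input consumed; state q4 ∈ F.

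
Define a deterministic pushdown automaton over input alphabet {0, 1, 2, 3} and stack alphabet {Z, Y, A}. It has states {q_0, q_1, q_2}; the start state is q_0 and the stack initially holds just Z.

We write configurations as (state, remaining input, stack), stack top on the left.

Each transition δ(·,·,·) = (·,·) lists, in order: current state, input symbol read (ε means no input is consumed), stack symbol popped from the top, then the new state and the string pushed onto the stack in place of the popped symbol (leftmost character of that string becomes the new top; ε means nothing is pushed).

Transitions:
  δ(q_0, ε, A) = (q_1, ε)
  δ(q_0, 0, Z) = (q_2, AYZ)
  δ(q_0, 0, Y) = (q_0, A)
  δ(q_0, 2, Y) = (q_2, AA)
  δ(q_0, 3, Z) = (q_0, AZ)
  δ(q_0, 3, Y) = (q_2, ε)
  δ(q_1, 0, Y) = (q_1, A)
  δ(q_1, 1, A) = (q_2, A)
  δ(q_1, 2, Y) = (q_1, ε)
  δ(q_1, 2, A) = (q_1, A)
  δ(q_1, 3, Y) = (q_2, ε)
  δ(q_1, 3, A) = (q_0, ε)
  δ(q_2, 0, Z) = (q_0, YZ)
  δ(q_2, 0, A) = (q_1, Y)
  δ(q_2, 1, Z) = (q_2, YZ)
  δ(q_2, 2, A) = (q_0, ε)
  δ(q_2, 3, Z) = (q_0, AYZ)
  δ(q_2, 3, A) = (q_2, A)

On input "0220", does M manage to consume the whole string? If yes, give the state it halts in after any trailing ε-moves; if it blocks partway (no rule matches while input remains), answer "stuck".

(q_0, 0220, Z)
  read 0, top Z: go to q_2, push AYZ → (q_2, 220, AYZ)
  read 2, top A: go to q_0, push ε → (q_0, 20, YZ)
  read 2, top Y: go to q_2, push AA → (q_2, 0, AAZ)
  read 0, top A: go to q_1, push Y → (q_1, ε, YAZ)
All input consumed; M is in state q_1.

q_1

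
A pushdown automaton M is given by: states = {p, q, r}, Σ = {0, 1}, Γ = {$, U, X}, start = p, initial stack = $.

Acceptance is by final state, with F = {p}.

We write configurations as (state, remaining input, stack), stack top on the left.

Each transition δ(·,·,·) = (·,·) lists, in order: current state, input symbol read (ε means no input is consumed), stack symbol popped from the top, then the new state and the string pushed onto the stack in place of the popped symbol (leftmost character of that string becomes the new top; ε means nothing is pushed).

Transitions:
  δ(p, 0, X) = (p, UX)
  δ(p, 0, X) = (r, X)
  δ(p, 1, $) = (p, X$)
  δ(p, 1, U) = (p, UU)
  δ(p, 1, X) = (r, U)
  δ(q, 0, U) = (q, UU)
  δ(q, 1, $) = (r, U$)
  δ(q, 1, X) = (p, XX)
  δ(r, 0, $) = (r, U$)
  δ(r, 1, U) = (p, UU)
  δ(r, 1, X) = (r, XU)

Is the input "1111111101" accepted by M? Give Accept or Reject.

Reject

No computation consumes all input and reaches a final state.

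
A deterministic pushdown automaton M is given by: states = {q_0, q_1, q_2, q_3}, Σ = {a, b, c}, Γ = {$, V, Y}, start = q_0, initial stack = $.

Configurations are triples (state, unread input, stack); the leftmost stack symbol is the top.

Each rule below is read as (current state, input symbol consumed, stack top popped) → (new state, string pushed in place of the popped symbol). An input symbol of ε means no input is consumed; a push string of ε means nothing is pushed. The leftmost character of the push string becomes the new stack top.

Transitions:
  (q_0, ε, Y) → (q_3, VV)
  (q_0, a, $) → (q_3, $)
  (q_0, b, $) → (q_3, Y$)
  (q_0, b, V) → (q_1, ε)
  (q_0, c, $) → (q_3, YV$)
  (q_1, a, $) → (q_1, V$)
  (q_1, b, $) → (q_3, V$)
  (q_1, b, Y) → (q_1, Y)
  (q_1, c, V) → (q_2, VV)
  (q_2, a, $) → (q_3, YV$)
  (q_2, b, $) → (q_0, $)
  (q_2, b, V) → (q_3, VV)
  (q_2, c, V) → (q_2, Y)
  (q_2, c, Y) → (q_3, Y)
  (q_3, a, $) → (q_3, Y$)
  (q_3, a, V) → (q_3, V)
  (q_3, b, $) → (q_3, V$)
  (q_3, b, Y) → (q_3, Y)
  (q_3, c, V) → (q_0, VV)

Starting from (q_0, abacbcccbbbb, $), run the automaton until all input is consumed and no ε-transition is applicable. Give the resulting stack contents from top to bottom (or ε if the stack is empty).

YV$

(q_0, abacbcccbbbb, $) ⊢ (q_3, bacbcccbbbb, $) ⊢ (q_3, acbcccbbbb, V$) ⊢ (q_3, cbcccbbbb, V$) ⊢ (q_0, bcccbbbb, VV$) ⊢ (q_1, cccbbbb, V$) ⊢ (q_2, ccbbbb, VV$) ⊢ (q_2, cbbbb, YV$) ⊢ (q_3, bbbb, YV$) ⊢ (q_3, bbb, YV$) ⊢ (q_3, bb, YV$) ⊢ (q_3, b, YV$) ⊢ (q_3, ε, YV$)
All input consumed in state q_3 with stack YV$.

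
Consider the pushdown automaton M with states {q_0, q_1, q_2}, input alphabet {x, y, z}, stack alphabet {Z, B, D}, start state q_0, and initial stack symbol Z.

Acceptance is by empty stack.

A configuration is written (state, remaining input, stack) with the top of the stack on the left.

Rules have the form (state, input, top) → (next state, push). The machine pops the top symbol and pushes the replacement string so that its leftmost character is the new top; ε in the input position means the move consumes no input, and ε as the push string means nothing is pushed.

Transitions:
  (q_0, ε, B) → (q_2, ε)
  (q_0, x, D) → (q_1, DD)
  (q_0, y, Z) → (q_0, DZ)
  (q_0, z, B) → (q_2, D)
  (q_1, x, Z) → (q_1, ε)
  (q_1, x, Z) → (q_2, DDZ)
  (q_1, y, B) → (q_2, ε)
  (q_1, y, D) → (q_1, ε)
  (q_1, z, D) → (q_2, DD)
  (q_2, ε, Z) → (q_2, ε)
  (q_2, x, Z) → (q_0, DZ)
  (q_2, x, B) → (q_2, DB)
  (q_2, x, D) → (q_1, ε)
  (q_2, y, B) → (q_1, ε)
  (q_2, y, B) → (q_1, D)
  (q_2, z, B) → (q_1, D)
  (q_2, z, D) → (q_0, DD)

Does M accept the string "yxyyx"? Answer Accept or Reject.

One accepting computation: (q_0, yxyyx, Z) ⊢ (q_0, xyyx, DZ) ⊢ (q_1, yyx, DDZ) ⊢ (q_1, yx, DZ) ⊢ (q_1, x, Z) ⊢ (q_1, ε, ε)
All input consumed and the stack is empty.

Accept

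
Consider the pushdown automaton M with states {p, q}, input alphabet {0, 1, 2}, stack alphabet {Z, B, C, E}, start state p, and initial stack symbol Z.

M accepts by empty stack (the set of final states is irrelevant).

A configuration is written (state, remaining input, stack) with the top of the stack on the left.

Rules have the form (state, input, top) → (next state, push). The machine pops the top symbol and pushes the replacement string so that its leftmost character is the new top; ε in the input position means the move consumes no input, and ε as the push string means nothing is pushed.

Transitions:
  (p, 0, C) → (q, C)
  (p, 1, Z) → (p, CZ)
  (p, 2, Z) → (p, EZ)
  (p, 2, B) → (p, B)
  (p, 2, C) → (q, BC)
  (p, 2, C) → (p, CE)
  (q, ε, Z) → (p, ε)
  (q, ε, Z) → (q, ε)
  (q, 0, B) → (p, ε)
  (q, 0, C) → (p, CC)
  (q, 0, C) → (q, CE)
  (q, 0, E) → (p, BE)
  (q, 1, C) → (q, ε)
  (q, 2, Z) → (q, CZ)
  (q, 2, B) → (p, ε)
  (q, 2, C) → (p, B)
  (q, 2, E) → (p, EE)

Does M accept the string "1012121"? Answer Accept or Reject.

Accept

One accepting computation: (p, 1012121, Z) ⊢ (p, 012121, CZ) ⊢ (q, 12121, CZ) ⊢ (q, 2121, Z) ⊢ (q, 121, CZ) ⊢ (q, 21, Z) ⊢ (q, 1, CZ) ⊢ (q, ε, Z) ⊢ (p, ε, ε)
All input consumed and the stack is empty.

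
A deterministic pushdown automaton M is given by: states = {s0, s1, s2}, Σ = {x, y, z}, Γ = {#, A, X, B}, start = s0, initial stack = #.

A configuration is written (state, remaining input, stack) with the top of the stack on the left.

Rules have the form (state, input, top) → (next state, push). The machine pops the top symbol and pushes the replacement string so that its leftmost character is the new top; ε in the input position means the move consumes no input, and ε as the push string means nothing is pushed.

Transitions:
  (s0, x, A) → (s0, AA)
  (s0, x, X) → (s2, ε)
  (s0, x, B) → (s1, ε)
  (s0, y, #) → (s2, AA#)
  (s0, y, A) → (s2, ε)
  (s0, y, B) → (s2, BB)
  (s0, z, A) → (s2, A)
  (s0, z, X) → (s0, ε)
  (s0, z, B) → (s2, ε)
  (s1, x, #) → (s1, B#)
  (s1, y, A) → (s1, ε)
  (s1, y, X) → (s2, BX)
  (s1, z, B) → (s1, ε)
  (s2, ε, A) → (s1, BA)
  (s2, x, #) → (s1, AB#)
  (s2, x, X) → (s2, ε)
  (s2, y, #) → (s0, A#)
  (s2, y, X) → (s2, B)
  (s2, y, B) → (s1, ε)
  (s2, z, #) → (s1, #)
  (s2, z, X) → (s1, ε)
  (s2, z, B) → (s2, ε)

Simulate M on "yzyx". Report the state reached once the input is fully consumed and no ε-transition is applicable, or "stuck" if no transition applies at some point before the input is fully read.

stuck

(s0, yzyx, #)
  read y, top #: go to s2, push AA# → (s2, zyx, AA#)
  ε-move, top A: go to s1, push BA → (s1, zyx, BAA#)
  read z, top B: go to s1, push ε → (s1, yx, AA#)
  read y, top A: go to s1, push ε → (s1, x, A#)
No transition for (s1, x, top A); M blocks with input x remaining.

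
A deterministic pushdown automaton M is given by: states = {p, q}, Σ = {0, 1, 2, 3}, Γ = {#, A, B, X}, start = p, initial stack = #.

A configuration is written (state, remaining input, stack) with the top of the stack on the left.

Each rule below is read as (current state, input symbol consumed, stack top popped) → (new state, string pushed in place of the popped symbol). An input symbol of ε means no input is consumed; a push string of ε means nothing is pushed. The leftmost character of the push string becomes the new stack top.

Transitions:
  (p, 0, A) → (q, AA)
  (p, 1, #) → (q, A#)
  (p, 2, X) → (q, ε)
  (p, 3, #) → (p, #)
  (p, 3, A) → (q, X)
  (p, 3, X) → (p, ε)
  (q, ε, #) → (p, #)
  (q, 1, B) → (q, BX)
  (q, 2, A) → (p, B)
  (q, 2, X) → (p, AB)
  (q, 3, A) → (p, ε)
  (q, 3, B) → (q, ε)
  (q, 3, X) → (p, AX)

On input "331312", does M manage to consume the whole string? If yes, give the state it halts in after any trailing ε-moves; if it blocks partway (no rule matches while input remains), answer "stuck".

(p, 331312, #)
  read 3, top #: go to p, push # → (p, 31312, #)
  read 3, top #: go to p, push # → (p, 1312, #)
  read 1, top #: go to q, push A# → (q, 312, A#)
  read 3, top A: go to p, push ε → (p, 12, #)
  read 1, top #: go to q, push A# → (q, 2, A#)
  read 2, top A: go to p, push B → (p, ε, B#)
All input consumed; M is in state p.

p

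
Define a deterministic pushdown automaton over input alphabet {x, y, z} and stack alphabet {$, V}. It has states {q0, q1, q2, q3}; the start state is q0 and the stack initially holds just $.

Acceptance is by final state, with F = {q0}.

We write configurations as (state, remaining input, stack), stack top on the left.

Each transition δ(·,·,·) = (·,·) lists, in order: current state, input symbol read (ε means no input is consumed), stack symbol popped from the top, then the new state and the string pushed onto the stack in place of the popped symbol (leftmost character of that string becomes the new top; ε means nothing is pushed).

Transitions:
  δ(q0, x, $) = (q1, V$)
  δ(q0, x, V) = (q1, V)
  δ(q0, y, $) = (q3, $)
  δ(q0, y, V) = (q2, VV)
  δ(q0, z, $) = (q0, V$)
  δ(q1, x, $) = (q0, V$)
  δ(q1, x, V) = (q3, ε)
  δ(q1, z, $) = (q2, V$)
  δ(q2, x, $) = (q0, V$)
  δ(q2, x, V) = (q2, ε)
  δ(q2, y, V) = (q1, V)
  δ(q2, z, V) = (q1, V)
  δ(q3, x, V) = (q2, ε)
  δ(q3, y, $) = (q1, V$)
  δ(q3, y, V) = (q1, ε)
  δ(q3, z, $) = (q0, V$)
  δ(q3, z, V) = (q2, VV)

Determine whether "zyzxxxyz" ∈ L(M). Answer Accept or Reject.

Reject

(q0, zyzxxxyz, $)
  read z, top $: go to q0, push V$ → (q0, yzxxxyz, V$)
  read y, top V: go to q2, push VV → (q2, zxxxyz, VV$)
  read z, top V: go to q1, push V → (q1, xxxyz, VV$)
  read x, top V: go to q3, push ε → (q3, xxyz, V$)
  read x, top V: go to q2, push ε → (q2, xyz, $)
  read x, top $: go to q0, push V$ → (q0, yz, V$)
  read y, top V: go to q2, push VV → (q2, z, VV$)
  read z, top V: go to q1, push V → (q1, ε, VV$)
All input consumed; state q1 ∉ F and no further ε-move applies.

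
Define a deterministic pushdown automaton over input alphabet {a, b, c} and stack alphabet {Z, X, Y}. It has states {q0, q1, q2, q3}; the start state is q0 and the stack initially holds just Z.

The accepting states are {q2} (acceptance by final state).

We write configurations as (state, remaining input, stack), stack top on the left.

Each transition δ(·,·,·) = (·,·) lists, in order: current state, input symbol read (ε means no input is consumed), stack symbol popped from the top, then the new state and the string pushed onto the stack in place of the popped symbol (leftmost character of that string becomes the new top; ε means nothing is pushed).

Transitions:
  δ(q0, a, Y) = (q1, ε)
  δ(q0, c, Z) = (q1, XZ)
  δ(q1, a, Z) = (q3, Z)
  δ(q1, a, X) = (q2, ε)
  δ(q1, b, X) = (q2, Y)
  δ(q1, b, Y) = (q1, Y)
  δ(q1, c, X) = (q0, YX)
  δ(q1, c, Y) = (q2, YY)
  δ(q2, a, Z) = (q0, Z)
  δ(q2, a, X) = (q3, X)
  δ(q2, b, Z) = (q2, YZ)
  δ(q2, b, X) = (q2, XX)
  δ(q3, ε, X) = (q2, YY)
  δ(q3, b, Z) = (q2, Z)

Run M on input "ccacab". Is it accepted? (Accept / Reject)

(q0, ccacab, Z)
  read c, top Z: go to q1, push XZ → (q1, cacab, XZ)
  read c, top X: go to q0, push YX → (q0, acab, YXZ)
  read a, top Y: go to q1, push ε → (q1, cab, XZ)
  read c, top X: go to q0, push YX → (q0, ab, YXZ)
  read a, top Y: go to q1, push ε → (q1, b, XZ)
  read b, top X: go to q2, push Y → (q2, ε, YZ)
All input consumed; state q2 ∈ F.

Accept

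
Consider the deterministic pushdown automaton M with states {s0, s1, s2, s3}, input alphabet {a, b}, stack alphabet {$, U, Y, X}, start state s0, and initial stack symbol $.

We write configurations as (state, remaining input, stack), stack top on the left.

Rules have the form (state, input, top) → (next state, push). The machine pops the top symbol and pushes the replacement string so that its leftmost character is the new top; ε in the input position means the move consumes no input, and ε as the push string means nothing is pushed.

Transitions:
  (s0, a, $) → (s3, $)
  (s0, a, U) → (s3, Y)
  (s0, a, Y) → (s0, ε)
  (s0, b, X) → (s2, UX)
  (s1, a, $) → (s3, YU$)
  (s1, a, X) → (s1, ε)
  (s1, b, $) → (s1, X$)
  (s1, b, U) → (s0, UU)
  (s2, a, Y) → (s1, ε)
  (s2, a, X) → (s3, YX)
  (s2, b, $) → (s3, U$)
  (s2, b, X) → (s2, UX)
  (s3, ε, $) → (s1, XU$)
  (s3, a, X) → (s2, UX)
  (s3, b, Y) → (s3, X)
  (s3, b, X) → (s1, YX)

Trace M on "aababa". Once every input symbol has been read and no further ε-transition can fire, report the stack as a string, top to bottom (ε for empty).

UXU$

(s0, aababa, $) ⊢ (s3, ababa, $) ⊢ (s1, ababa, XU$) ⊢ (s1, baba, U$) ⊢ (s0, aba, UU$) ⊢ (s3, ba, YU$) ⊢ (s3, a, XU$) ⊢ (s2, ε, UXU$)
All input consumed in state s2 with stack UXU$.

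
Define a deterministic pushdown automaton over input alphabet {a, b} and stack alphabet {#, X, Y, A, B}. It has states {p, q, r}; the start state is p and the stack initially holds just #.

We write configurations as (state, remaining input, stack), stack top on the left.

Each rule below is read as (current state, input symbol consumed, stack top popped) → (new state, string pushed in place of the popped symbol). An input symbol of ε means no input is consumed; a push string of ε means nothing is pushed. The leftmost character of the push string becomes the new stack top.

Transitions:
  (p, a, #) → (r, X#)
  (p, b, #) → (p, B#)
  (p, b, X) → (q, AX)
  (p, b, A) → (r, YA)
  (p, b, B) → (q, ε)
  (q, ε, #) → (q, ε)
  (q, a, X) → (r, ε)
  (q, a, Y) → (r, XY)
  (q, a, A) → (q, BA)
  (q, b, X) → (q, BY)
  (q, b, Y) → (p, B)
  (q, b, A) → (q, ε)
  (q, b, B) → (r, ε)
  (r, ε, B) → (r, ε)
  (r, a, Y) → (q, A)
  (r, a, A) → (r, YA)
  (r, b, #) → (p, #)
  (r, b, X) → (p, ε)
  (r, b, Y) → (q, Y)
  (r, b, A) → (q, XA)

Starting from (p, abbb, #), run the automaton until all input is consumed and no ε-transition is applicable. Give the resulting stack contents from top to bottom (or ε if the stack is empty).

ε

(p, abbb, #) ⊢ (r, bbb, X#) ⊢ (p, bb, #) ⊢ (p, b, B#) ⊢ (q, ε, #) ⊢ (q, ε, ε)
All input consumed in state q with stack ε.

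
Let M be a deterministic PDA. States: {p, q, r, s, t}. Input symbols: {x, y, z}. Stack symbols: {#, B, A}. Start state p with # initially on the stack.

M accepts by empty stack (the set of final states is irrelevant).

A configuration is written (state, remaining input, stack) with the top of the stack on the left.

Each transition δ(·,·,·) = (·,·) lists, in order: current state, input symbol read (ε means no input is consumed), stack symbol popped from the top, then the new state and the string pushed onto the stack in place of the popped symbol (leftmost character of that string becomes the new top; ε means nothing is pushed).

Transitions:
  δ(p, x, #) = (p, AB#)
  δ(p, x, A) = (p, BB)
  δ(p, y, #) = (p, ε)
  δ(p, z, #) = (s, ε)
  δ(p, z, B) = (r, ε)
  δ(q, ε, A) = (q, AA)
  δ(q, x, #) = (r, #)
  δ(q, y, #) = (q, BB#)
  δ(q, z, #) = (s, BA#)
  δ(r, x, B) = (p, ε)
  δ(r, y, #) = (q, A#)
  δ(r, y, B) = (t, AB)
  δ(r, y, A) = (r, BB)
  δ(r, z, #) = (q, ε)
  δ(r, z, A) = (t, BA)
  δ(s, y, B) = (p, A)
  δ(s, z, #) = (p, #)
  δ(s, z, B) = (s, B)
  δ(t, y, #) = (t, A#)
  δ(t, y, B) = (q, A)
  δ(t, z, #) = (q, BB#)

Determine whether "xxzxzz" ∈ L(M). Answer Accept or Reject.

(p, xxzxzz, #)
  read x, top #: go to p, push AB# → (p, xzxzz, AB#)
  read x, top A: go to p, push BB → (p, zxzz, BBB#)
  read z, top B: go to r, push ε → (r, xzz, BB#)
  read x, top B: go to p, push ε → (p, zz, B#)
  read z, top B: go to r, push ε → (r, z, #)
  read z, top #: go to q, push ε → (q, ε, ε)
All input consumed and the stack is empty.

Accept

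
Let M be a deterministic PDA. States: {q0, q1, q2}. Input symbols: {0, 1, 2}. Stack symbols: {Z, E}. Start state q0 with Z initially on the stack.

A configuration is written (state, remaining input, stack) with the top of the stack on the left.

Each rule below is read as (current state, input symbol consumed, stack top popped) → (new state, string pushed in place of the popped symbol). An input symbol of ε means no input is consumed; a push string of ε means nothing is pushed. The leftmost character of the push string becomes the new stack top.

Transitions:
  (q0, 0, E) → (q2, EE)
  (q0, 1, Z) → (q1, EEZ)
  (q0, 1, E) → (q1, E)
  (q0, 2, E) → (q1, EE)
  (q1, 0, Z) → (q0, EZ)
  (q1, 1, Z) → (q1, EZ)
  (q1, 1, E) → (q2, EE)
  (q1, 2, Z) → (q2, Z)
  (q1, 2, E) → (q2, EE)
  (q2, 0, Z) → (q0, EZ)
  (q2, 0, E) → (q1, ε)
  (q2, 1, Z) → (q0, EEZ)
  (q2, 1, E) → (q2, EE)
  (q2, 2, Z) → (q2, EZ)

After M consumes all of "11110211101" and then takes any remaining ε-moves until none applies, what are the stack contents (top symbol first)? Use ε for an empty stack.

EEEEEEEEZ

(q0, 11110211101, Z)
  read 1, top Z: go to q1, push EEZ → (q1, 1110211101, EEZ)
  read 1, top E: go to q2, push EE → (q2, 110211101, EEEZ)
  read 1, top E: go to q2, push EE → (q2, 10211101, EEEEZ)
  read 1, top E: go to q2, push EE → (q2, 0211101, EEEEEZ)
  read 0, top E: go to q1, push ε → (q1, 211101, EEEEZ)
  read 2, top E: go to q2, push EE → (q2, 11101, EEEEEZ)
  read 1, top E: go to q2, push EE → (q2, 1101, EEEEEEZ)
  read 1, top E: go to q2, push EE → (q2, 101, EEEEEEEZ)
  read 1, top E: go to q2, push EE → (q2, 01, EEEEEEEEZ)
  read 0, top E: go to q1, push ε → (q1, 1, EEEEEEEZ)
  read 1, top E: go to q2, push EE → (q2, ε, EEEEEEEEZ)
All input consumed in state q2 with stack EEEEEEEEZ.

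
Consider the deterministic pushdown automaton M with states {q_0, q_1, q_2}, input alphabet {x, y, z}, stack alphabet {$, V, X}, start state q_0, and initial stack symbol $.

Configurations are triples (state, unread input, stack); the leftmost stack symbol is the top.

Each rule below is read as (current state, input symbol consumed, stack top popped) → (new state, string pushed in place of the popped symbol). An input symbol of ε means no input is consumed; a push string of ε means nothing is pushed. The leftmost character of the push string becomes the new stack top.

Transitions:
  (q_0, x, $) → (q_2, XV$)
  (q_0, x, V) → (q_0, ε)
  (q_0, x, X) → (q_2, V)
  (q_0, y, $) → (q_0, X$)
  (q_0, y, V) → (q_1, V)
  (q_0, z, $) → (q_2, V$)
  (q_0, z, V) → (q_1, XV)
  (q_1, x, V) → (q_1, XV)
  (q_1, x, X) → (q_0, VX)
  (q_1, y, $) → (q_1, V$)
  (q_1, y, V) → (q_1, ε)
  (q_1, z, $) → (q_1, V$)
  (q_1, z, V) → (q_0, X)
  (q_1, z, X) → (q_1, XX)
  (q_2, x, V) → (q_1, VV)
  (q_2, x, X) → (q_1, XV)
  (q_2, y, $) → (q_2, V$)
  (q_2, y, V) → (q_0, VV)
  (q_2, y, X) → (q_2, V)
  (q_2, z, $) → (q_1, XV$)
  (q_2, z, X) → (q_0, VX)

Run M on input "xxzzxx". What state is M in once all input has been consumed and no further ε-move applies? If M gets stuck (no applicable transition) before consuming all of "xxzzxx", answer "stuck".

q_0

(q_0, xxzzxx, $)
  read x, top $: go to q_2, push XV$ → (q_2, xzzxx, XV$)
  read x, top X: go to q_1, push XV → (q_1, zzxx, XVV$)
  read z, top X: go to q_1, push XX → (q_1, zxx, XXVV$)
  read z, top X: go to q_1, push XX → (q_1, xx, XXXVV$)
  read x, top X: go to q_0, push VX → (q_0, x, VXXXVV$)
  read x, top V: go to q_0, push ε → (q_0, ε, XXXVV$)
All input consumed; M is in state q_0.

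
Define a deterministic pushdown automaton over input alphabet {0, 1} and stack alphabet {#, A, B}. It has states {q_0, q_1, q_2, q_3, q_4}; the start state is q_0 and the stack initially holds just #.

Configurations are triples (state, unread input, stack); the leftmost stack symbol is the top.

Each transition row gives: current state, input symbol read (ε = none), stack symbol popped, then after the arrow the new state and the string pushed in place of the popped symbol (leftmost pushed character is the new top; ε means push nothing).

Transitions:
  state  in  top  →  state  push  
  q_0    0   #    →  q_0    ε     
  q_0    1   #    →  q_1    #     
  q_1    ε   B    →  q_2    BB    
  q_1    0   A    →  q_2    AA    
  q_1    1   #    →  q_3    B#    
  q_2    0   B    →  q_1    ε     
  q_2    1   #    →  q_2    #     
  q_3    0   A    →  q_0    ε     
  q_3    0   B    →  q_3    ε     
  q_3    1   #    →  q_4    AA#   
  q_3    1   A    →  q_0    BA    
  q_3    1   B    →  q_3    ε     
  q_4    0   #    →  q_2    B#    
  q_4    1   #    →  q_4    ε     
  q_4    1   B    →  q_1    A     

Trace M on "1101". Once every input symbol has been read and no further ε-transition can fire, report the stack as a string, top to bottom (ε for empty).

AA#

(q_0, 1101, #) ⊢ (q_1, 101, #) ⊢ (q_3, 01, B#) ⊢ (q_3, 1, #) ⊢ (q_4, ε, AA#)
All input consumed in state q_4 with stack AA#.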